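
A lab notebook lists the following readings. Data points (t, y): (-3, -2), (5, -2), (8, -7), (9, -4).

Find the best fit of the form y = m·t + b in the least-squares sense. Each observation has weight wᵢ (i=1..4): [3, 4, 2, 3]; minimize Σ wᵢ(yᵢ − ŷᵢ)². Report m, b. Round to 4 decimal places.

m = -0.2431, b = -2.2392

The normal equations are: 498·m + 54·b = -242;  54·m + 12·b = -40.
(Σwᵢ·t·t = 498, Σwᵢ·t = 54, Σwᵢ·1 = 12, Σwᵢ·t·y = -242, Σwᵢ·y = -40.)
det = 498·12 − 54² = 3060.
m = ((-242)·12 − 54·(-40))/3060 = -62/255; b = (498·(-40) − 54·(-242))/3060 = -571/255.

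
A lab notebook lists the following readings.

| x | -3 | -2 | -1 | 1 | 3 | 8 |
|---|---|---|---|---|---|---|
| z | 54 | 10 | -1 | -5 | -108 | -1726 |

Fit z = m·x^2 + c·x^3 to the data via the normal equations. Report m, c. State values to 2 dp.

m = -3.04, c = -2.99

From the data, Σx^2·x^2 = 4276, Σx^2·x^3 = 32736, Σx^3·x^3 = 263668.
For Mᵀz: Σx^2·z = -110916, Σx^3·z = -888170.
So MᵀM·[m, c]ᵀ = Mᵀz: [[4276, 32736]; [32736, 263668]]·[m, c]ᵀ = [-110916, -888170]ᵀ.
Eliminating c: 263668·(row 1) − 32736·(row 2) gives 55798672·m = 263668·(-110916) − 32736·(-888170) = -169866768, so m = -10616673/3487417.
Then c = ((-888170) − 32736·(-10616673/3487417))/263668 = -20858593/6974834.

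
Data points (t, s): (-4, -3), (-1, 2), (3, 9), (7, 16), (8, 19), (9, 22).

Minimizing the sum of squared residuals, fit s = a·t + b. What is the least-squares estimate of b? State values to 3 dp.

b = 3.974

Setting ∂/∂a … = 0 gives: 220·a + 22·b = 499;  22·a + 6·b = 65.
(Σt·t = 220, Σt = 22, Σ1 = 6, Σt·s = 499, Σs = 65.)
Δ = 220·6 − 22² = 836.
a = (499·6 − 22·65)/836 = 391/209; b = (220·65 − 22·499)/836 = 151/38.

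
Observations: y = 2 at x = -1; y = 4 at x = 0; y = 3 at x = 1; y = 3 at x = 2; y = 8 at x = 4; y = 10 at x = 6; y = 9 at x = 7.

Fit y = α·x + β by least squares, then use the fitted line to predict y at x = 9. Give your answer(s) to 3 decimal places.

Normal-equation sums: Σx·x = 107, Σx = 19, Σ1 = 7.
And Σx·y = 162, Σy = 39.
Normal equations: [[107, 19]; [19, 7]]·[α, β]ᵀ = [162, 39]ᵀ.
Eliminating β: 7·(row 1) − 19·(row 2) gives 388·α = 7·162 − 19·39 = 393, so α = 393/388.
Then β = (39 − 19·(393/388))/7 = 1095/388.
At x = 9: ŷ = (393/388)·(9) + (1095/388)·(1) = 1158/97.

ŷ = 11.938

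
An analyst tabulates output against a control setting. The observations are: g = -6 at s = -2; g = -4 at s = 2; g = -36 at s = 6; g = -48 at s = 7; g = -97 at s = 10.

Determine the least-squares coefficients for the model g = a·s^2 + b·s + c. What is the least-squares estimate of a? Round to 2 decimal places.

AᵀA·[a, b, c]ᵀ = Aᵀg reads: 13729·a + 1559·b + 193·c = -13388;  1559·a + 193·b + 23·c = -1518;  193·a + 23·b + 5·c = -191.
(Σs^2·s^2 = 13729, Σs^2·s = 1559, Σs^2 = 193, Σs·s = 193, Σs = 23, Σ1 = 5, Σs^2·g = -13388, Σs·g = -1518, Σg = -191.)
Inverting the 3×3 Gram matrix, [a, b, c]ᵀ = [-59611/60648, 14135/60648, -13465/10108]ᵀ.

a = -0.98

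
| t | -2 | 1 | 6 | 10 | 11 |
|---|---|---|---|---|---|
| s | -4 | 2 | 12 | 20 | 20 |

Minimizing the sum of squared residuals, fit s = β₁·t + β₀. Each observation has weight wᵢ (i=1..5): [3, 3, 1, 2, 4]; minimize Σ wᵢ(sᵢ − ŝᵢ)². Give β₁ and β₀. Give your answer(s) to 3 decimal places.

Setting ∂/∂β₁ … = 0 gives: 735·β₁ + 67·β₀ = 1382;  67·β₁ + 13·β₀ = 126.
(Σwᵢ·t·t = 735, Σwᵢ·t = 67, Σwᵢ·1 = 13, Σwᵢ·t·s = 1382, Σwᵢ·s = 126.)
det = 735·13 − 67² = 5066.
β₁ = (1382·13 − 67·126)/5066 = 4762/2533; β₀ = (735·126 − 67·1382)/5066 = 8/2533.

β₁ = 1.880, β₀ = 0.003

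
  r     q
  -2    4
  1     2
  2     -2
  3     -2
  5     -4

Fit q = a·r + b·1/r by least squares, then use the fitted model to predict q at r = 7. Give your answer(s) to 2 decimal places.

Setting ∂/∂a … = 0 gives: 43·a + 5·b = -36;  5·a + (743/450)·b = -37/15.
(Σr·r = 43, Σr·1/r = 5, Σ1/r·1/r = 743/450, Σr·q = -36, Σ1/r·q = -37/15.)
Δ = 43·(743/450) − 5² = 20699/450.
a = ((-36)·(743/450) − 5·(-37/15))/(20699/450) = -21198/20699; b = (43·(-37/15) − 5·(-36))/(20699/450) = 33270/20699.
At r = 7: q̂ = (-21198/20699)·(7) + (33270/20699)·(1/7) = -1005432/144893.

q̂ = -6.94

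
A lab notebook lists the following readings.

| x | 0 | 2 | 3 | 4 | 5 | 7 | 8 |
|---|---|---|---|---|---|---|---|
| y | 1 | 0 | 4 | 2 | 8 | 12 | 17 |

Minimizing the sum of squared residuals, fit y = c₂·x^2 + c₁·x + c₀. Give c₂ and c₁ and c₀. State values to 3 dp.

c₂ = 0.298, c₁ = -0.373, c₀ = 0.733

Sums needed: Σx^2·x^2 = 7475, Σx^2·x = 1079, Σx^2 = 167, Σx·x = 167, Σx = 29, Σ1 = 7.
For Aᵀy: Σx^2·y = 1944, Σx·y = 280, Σy = 44.
Inverting the 3×3 Gram matrix, [c₂, c₁, c₀]ᵀ = [7130/23961, -8942/23961, 836/1141]ᵀ.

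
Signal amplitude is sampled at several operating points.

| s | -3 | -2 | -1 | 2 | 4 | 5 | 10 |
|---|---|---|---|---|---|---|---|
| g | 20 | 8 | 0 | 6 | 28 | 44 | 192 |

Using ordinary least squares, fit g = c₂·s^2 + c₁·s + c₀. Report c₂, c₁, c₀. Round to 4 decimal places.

c₂ = 2.0181, c₁ = -0.8355, c₀ = -1.4779

From the data, Σs^2·s^2 = 10995, Σs^2·s = 1161, Σs^2 = 159, Σs·s = 159, Σs = 15, Σ1 = 7.
Right-hand side: Σs^2·g = 20984, Σs·g = 2188, Σg = 298.
Row-reducing yields c₂ = 310519/153867, c₁ = -128557/153867, c₀ = -75800/51289.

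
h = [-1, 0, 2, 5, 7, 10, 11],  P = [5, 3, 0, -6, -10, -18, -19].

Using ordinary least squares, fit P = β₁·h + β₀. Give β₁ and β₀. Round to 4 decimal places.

Setting ∂/∂β₁ … = 0 gives: 300·β₁ + 34·β₀ = -494;  34·β₁ + 7·β₀ = -45.
(Σh·h = 300, Σh = 34, Σ1 = 7, Σh·P = -494, ΣP = -45.)
det = 300·7 − 34² = 944.
β₁ = ((-494)·7 − 34·(-45))/944 = -241/118; β₀ = (300·(-45) − 34·(-494))/944 = 206/59.

β₁ = -2.0424, β₀ = 3.4915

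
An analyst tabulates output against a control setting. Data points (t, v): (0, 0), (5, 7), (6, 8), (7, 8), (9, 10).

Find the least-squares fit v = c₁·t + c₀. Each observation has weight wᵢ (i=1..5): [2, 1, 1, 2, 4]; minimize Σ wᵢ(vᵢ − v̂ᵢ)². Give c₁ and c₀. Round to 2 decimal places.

c₁ = 1.10, c₀ = 0.39

Forming MᵀWM = [[483, 61]; [61, 10]] and MᵀWv = [555, 71]ᵀ gives MᵀWM·[c₁, c₀]ᵀ = MᵀWv.
Determinant 483·10 − 61² = 1109.
c₁ = (555·10 − 61·71)/1109 = 1219/1109; c₀ = (483·71 − 61·555)/1109 = 438/1109.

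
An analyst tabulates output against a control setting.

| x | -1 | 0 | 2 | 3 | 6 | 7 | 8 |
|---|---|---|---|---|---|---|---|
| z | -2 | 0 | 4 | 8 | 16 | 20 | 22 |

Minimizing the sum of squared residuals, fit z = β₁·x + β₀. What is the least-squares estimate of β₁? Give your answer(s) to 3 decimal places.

β₁ = 2.756

From the data, Σx·x = 163, Σx = 25, Σ1 = 7.
For Mᵀz: Σx·z = 446, Σz = 68.
Determinant 163·7 − 25² = 516.
β₁ = (446·7 − 25·68)/516 = 237/86; β₀ = (163·68 − 25·446)/516 = -11/86.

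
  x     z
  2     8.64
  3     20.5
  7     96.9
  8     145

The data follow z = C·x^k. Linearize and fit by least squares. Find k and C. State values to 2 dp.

Let Y = ln z. Fitting Y = k·ln x + ln C by least squares:
Σln x = 5.8171, Σ(ln x)² = 9.7980, Σln z = 14.7272, Σln x·ln z = 24.0618.
Normal system: [[9.7980, 5.8171]; [5.8171, 4]]·[k, ln C]ᵀ = [24.0618, 14.7272]ᵀ.
Solving (det = 5.3534): k = 1.97577, ln C = 0.80849, so C = exp(0.80849) = 2.24451.

k = 1.98, C = 2.24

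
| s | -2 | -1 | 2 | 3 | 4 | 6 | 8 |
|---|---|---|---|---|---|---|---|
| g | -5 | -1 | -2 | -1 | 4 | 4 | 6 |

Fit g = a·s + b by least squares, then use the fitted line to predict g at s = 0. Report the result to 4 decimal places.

ĝ = -2.1747

Normal-equation sums: Σs·s = 134, Σs = 20, Σ1 = 7.
Moment sums: Σs·g = 92, Σg = 5.
Eliminating b: 7·(row 1) − 20·(row 2) gives 538·a = 7·92 − 20·5 = 544, so a = 272/269.
Then b = (5 − 20·(272/269))/7 = -585/269.
At s = 0: ĝ = (272/269)·(0) + (-585/269)·(1) = -585/269.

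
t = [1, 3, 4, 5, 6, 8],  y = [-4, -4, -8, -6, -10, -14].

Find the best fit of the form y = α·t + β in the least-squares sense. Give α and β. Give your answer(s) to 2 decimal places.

α = -1.46, β = -1.11

Forming AᵀA = [[151, 27]; [27, 6]] and Aᵀy = [-250, -46]ᵀ gives AᵀA·[α, β]ᵀ = Aᵀy.
Eliminating β: 6·(row 1) − 27·(row 2) gives 177·α = 6·(-250) − 27·(-46) = -258, so α = -86/59.
Then β = ((-46) − 27·(-86/59))/6 = -196/177.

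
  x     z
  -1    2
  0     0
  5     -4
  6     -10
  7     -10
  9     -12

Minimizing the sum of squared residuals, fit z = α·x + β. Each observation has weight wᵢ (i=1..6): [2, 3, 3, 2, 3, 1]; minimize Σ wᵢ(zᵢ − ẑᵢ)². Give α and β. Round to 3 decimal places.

α = -1.411, β = 0.542

From the data, Σwᵢ·x·x = 377, Σwᵢ·x = 55, Σwᵢ·1 = 14.
Right-hand side: Σwᵢ·x·z = -502, Σwᵢ·z = -70.
Determinant 377·14 − 55² = 2253.
α = ((-502)·14 − 55·(-70))/2253 = -3178/2253; β = (377·(-70) − 55·(-502))/2253 = 1220/2253.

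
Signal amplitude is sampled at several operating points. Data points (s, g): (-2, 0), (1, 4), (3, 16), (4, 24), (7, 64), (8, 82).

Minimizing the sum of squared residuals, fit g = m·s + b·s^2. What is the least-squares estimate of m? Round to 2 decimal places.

m = 2.10

XᵀX·[m, b]ᵀ = Xᵀg reads: 143·m + 939·b = 1252;  939·m + 6851·b = 8916.
Eliminating b: 6851·(row 1) − 939·(row 2) gives 97972·m = 6851·1252 − 939·8916 = 205328, so m = 51332/24493.
Then b = (8916 − 939·(51332/24493))/6851 = 24840/24493.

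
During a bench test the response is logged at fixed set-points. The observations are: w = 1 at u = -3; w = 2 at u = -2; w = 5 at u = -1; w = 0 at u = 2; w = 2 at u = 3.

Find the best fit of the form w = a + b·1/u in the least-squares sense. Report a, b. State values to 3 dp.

a = 1.518, b = -2.409

Forming MᵀM = [[5, -1]; [-1, 31/18]] and Mᵀw = [10, -17/3]ᵀ gives MᵀM·[a, b]ᵀ = Mᵀw.
Eliminating b: (31/18)·(row 1) − (-1)·(row 2) gives (137/18)·a = (31/18)·10 − (-1)·(-17/3) = 104/9, so a = 208/137.
Then b = ((-17/3) − (-1)·(208/137))/(31/18) = -330/137.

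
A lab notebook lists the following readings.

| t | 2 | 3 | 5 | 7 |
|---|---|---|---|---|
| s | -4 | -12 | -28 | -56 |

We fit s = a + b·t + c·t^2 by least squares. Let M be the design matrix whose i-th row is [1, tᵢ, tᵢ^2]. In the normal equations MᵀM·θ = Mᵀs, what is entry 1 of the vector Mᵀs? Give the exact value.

Entry 1 ↔ basis 1, so (Mᵀs)_{1} = Σᵢ sᵢ = (1)·(-4) + (1)·(-12) + (1)·(-28) + (1)·(-56) = -100.

-100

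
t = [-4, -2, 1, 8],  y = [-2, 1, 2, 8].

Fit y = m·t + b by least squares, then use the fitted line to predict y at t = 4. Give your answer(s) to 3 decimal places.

ŷ = 4.813

With design matrix M, MᵀM = [[85, 3]; [3, 4]] and Mᵀy = [72, 9]ᵀ.
Determinant 85·4 − 3² = 331.
m = (72·4 − 3·9)/331 = 261/331; b = (85·9 − 3·72)/331 = 549/331.
At t = 4: ŷ = (261/331)·(4) + (549/331)·(1) = 1593/331.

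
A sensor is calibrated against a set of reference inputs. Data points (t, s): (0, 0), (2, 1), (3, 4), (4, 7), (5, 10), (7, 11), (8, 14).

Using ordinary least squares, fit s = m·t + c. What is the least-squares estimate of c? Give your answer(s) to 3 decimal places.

With design matrix M, MᵀM = [[167, 29]; [29, 7]] and Mᵀs = [281, 47]ᵀ.
Δ = 167·7 − 29² = 328.
m = (281·7 − 29·47)/328 = 151/82; c = (167·47 − 29·281)/328 = -75/82.

c = -0.915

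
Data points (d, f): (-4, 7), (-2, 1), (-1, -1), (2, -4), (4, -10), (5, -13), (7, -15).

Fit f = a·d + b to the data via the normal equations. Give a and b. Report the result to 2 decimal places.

With design matrix A, AᵀA = [[115, 11]; [11, 7]] and Aᵀf = [-247, -35]ᵀ.
det = 115·7 − 11² = 684.
a = ((-247)·7 − 11·(-35))/684 = -112/57; b = (115·(-35) − 11·(-247))/684 = -109/57.

a = -1.96, b = -1.91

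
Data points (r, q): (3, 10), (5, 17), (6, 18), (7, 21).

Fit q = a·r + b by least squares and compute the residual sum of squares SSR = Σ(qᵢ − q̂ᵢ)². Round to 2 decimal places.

SSR = 1.89

Sums needed: Σr·r = 119, Σr = 21, Σ1 = 4.
And Σr·q = 370, Σq = 66.
Eliminating b: 4·(row 1) − 21·(row 2) gives 35·a = 4·370 − 21·66 = 94, so a = 94/35.
Then b = (66 − 21·(94/35))/4 = 12/5.
Residuals: -16/35, 41/35, -18/35, -1/5; SSR = 66/35.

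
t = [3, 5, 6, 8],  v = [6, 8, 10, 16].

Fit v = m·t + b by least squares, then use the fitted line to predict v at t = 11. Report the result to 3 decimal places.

Forming MᵀM = [[134, 22]; [22, 4]] and Mᵀv = [246, 40]ᵀ gives MᵀM·[m, b]ᵀ = Mᵀv.
Δ = 134·4 − 22² = 52.
m = (246·4 − 22·40)/52 = 2; b = (134·40 − 22·246)/52 = -1.
At t = 11: v̂ = (2)·(11) + (-1)·(1) = 21.

v̂ = 21.000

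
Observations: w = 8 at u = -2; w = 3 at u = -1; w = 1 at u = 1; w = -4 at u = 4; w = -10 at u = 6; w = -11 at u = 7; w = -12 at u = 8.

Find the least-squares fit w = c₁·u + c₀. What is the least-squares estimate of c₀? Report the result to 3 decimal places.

c₀ = 2.793

The normal system MᵀM·[c₁, c₀]ᵀ = Mᵀw is [[171, 23]; [23, 7]]·[c₁, c₀]ᵀ = [-267, -25]ᵀ.
Eliminating c₀: 7·(row 1) − 23·(row 2) gives 668·c₁ = 7·(-267) − 23·(-25) = -1294, so c₁ = -647/334.
Then c₀ = ((-25) − 23·(-647/334))/7 = 933/334.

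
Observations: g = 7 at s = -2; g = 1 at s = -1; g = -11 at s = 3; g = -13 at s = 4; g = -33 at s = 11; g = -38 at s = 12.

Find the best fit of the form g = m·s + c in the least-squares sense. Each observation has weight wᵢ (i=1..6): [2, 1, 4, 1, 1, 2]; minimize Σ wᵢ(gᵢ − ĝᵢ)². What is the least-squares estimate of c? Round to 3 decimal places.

Entries of MᵀWM: Σwᵢ·s·s = 470, Σwᵢ·s = 46, Σwᵢ·1 = 11.
Right-hand side: Σwᵢ·s·g = -1488, Σwᵢ·g = -151.
MᵀWM·[m, c]ᵀ = MᵀWg becomes [[470, 46]; [46, 11]]·[m, c]ᵀ = [-1488, -151]ᵀ.
Eliminating c: 11·(row 1) − 46·(row 2) gives 3054·m = 11·(-1488) − 46·(-151) = -9422, so m = -4711/1527.
Then c = ((-151) − 46·(-4711/1527))/11 = -1261/1527.

c = -0.826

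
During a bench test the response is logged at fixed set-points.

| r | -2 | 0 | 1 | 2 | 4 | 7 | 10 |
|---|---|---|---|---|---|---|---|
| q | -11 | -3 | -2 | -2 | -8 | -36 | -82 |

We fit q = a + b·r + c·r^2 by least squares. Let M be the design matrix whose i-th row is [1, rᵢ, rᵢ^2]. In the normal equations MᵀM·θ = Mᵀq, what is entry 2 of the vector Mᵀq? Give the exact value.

Entry 2 ↔ basis r, so (Mᵀq)_{2} = Σᵢ (r)·qᵢ = (-2)·(-11) + (0)·(-3) + (1)·(-2) + (2)·(-2) + (4)·(-8) + (7)·(-36) + (10)·(-82) = -1088.

-1088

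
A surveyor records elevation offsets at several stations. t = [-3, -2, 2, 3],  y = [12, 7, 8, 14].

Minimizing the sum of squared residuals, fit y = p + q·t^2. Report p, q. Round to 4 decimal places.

With design matrix M, MᵀM = [[4, 26]; [26, 194]] and Mᵀy = [41, 294]ᵀ.
Δ = 4·194 − 26² = 100.
p = (41·194 − 26·294)/100 = 31/10; q = (4·294 − 26·41)/100 = 11/10.

p = 3.1000, q = 1.1000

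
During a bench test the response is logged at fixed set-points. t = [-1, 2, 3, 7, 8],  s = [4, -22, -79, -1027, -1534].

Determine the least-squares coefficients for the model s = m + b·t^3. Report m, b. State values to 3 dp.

m = 1.657, b = -2.999

From the data, Σ1 = 5, Σt^3 = 889, Σt^3·t^3 = 380587.
Right-hand side: Σs = -2658, Σt^3·s = -1139982.
So MᵀM·[m, b]ᵀ = Mᵀs: [[5, 889]; [889, 380587]]·[m, b]ᵀ = [-2658, -1139982]ᵀ.
Eliminating b: 380587·(row 1) − 889·(row 2) gives 1112614·m = 380587·(-2658) − 889·(-1139982) = 1843752, so m = 921876/556307.
Then b = ((-1139982) − 889·(921876/556307))/380587 = -1668474/556307.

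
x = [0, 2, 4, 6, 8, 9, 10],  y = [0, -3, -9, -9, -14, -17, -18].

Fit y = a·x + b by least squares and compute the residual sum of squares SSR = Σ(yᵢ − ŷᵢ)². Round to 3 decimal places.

With design matrix A, AᵀA = [[301, 39]; [39, 7]] and Aᵀy = [-541, -70]ᵀ.
Determinant 301·7 − 39² = 586.
a = ((-541)·7 − 39·(-70))/586 = -1057/586; b = (301·(-70) − 39·(-541))/586 = 29/586.
Residuals: -29/586, 327/586, -1075/586, 1039/586, 223/586, -239/293, -7/586; SSR = 4473/586.

SSR = 7.633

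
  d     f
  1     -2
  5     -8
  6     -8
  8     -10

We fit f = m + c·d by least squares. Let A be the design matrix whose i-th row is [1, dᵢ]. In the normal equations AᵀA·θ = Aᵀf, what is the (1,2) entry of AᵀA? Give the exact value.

20

Row 1 ↔ basis 1, column 2 ↔ basis d, so (AᵀA)_{1,2} = Σᵢ d = (1)·(1) + (1)·(5) + (1)·(6) + (1)·(8) = 20.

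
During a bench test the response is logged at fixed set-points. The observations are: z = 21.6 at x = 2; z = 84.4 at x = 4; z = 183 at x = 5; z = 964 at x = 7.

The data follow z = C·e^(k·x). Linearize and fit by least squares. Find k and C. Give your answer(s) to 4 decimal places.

Taking logs, ln z = k·x + ln C, so regress ln z on x.
Sums: Σx = 18.0000, Σ(x)² = 94.0000, Σln z = 19.5888, Σx·ln z = 98.0327.
Normal system: [[94.0000, 18.0000]; [18.0000, 4]]·[k, ln C]ᵀ = [98.0327, 19.5888]ᵀ.
Δ = 94.0000·4 − (18.0000)² = 52.0000; k = (98.0327·4 − 18.0000·19.5888)/52.0000 = 0.76023, ln C = (94.0000·19.5888 − 18.0000·98.0327)/52.0000 = 1.47619, so C = exp(1.47619) = 4.37623.

k = 0.7602, C = 4.3762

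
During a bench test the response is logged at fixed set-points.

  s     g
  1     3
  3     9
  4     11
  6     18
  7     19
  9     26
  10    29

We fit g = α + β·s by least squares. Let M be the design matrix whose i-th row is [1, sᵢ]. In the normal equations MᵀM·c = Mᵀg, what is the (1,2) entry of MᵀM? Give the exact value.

Row 1 ↔ basis 1, column 2 ↔ basis s, so (MᵀM)_{1,2} = Σᵢ s = (1)·(1) + (1)·(3) + (1)·(4) + (1)·(6) + (1)·(7) + (1)·(9) + (1)·(10) = 40.

40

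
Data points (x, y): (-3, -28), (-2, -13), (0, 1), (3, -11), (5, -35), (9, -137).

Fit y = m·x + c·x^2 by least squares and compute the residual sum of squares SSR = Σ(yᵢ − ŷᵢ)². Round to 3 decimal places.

The normal equations are: 128·m + 846·c = -1331;  846·m + 7364·c = -12375.
Eliminating c: 7364·(row 1) − 846·(row 2) gives 226876·m = 7364·(-1331) − 846·(-12375) = 667766, so m = 333883/113438.
Then c = ((-12375) − 846·(333883/113438))/7364 = -228987/113438.
Residuals: -56866/56719, 54510/56719, 1, -94292/56719, 42465/56719, 997/56719; SSR = 354685/56719.

SSR = 6.253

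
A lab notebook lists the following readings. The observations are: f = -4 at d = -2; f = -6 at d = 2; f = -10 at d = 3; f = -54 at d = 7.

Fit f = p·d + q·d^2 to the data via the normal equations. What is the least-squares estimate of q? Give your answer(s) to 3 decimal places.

Compute the Gram sums: Σd·d = 66, Σd·d^2 = 370, Σd^2·d^2 = 2514.
Moment sums: Σd·f = -412, Σd^2·f = -2776.
Δ = 66·2514 − 370² = 29024.
p = ((-412)·2514 − 370·(-2776))/29024 = -1081/3628; q = (66·(-2776) − 370·(-412))/29024 = -3847/3628.

q = -1.060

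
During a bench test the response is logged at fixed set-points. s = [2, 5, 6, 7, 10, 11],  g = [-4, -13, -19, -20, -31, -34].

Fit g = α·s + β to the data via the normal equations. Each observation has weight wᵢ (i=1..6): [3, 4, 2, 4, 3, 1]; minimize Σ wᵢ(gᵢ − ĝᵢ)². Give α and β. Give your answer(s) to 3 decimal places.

α = -3.381, β = 3.101

Normal-equation sums: Σwᵢ·s·s = 801, Σwᵢ·s = 107, Σwᵢ·1 = 17.
Right-hand side: Σwᵢ·s·g = -2376, Σwᵢ·g = -309.
Normal equations: [[801, 107]; [107, 17]]·[α, β]ᵀ = [-2376, -309]ᵀ.
Eliminating β: 17·(row 1) − 107·(row 2) gives 2168·α = 17·(-2376) − 107·(-309) = -7329, so α = -7329/2168.
Then β = ((-309) − 107·(-7329/2168))/17 = 6723/2168.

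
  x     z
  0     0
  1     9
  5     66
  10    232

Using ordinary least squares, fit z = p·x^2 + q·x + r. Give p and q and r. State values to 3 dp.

p = 1.996, q = 3.053, r = 1.654

Setting ∂/∂p … = 0 gives: 10626·p + 1126·q + 126·r = 24859;  1126·p + 126·q + 16·r = 2659;  126·p + 16·q + 4·r = 307.
(Σx^2·x^2 = 10626, Σx^2·x = 1126, Σx^2 = 126, Σx·x = 126, Σx = 16, Σ1 = 4, Σx^2·z = 24859, Σx·z = 2659, Σz = 307.)
Solving the 3×3 system (Gaussian elimination) gives p = 10321/5170, q = 7892/2585, r = 855/517.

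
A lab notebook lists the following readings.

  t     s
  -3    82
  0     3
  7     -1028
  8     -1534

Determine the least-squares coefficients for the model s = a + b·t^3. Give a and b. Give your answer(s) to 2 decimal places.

a = 1.86, b = -3.00

With design matrix A, AᵀA = [[4, 828]; [828, 380522]] and Aᵀs = [-2477, -1140226]ᵀ.
Δ = 4·380522 − 828² = 836504.
a = ((-2477)·380522 − 828·(-1140226))/836504 = 777067/418252; b = (4·(-1140226) − 828·(-2477))/836504 = -627487/209126.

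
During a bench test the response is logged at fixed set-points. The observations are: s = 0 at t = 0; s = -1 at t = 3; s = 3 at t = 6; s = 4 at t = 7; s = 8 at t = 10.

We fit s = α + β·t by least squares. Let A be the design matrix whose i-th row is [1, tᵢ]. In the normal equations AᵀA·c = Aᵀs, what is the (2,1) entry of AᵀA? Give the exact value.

Row 2 ↔ basis t, column 1 ↔ basis 1, so (AᵀA)_{2,1} = Σᵢ t = (0)·(1) + (3)·(1) + (6)·(1) + (7)·(1) + (10)·(1) = 26.

26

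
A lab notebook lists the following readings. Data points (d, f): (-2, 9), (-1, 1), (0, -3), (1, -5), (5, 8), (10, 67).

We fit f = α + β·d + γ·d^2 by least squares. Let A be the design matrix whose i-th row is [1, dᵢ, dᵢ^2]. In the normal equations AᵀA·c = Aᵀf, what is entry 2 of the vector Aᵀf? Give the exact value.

686

Entry 2 ↔ basis d, so (Aᵀf)_{2} = Σᵢ (d)·fᵢ = (-2)·(9) + (-1)·(1) + (0)·(-3) + (1)·(-5) + (5)·(8) + (10)·(67) = 686.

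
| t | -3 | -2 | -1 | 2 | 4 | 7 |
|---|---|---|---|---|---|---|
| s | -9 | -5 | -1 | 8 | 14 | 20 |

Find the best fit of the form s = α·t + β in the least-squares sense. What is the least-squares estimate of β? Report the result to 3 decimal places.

β = 1.094

With design matrix X, XᵀX = [[83, 7]; [7, 6]] and Xᵀs = [250, 27]ᵀ.
det = 83·6 − 7² = 449.
α = (250·6 − 7·27)/449 = 1311/449; β = (83·27 − 7·250)/449 = 491/449.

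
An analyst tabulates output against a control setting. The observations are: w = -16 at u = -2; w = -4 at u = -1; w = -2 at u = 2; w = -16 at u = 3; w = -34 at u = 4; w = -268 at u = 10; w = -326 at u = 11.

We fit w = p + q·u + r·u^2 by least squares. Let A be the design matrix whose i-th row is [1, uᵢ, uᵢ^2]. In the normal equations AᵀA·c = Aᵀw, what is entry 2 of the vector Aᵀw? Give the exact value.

Entry 2 ↔ basis u, so (Aᵀw)_{2} = Σᵢ (u)·wᵢ = (-2)·(-16) + (-1)·(-4) + (2)·(-2) + (3)·(-16) + (4)·(-34) + (10)·(-268) + (11)·(-326) = -6418.

-6418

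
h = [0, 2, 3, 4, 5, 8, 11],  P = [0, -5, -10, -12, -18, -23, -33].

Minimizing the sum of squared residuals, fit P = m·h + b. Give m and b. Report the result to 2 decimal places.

m = -2.98, b = -0.37

From the data, Σh·h = 239, Σh = 33, Σ1 = 7.
Right-hand side: Σh·P = -725, ΣP = -101.
Normal equations: [[239, 33]; [33, 7]]·[m, b]ᵀ = [-725, -101]ᵀ.
Δ = 239·7 − 33² = 584.
m = ((-725)·7 − 33·(-101))/584 = -871/292; b = (239·(-101) − 33·(-725))/584 = -107/292.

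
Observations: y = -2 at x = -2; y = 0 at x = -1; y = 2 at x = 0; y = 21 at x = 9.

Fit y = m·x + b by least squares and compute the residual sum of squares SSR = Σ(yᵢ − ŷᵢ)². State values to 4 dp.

SSR = 0.0195

MᵀM·[m, b]ᵀ = Mᵀy reads: 86·m + 6·b = 193;  6·m + 4·b = 21.
(Σx·x = 86, Σx = 6, Σ1 = 4, Σx·y = 193, Σy = 21.)
det = 86·4 − 6² = 308.
m = (193·4 − 6·21)/308 = 323/154; b = (86·21 − 6·193)/308 = 162/77.
Residuals: 1/11, -1/154, -8/77, 3/154; SSR = 3/154.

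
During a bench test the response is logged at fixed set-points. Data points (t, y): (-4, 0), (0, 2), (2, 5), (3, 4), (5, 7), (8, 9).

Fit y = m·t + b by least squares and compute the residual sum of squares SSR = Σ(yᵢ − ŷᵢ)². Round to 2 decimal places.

SSR = 2.45

From the data, Σt·t = 118, Σt = 14, Σ1 = 6.
And Σt·y = 129, Σy = 27.
Normal equations: [[118, 14]; [14, 6]]·[m, b]ᵀ = [129, 27]ᵀ.
det = 118·6 − 14² = 512.
m = (129·6 − 14·27)/512 = 99/128; b = (118·27 − 14·129)/512 = 345/128.
Residuals: 51/128, -89/128, 97/128, -65/64, 7/16, 15/128; SSR = 157/64.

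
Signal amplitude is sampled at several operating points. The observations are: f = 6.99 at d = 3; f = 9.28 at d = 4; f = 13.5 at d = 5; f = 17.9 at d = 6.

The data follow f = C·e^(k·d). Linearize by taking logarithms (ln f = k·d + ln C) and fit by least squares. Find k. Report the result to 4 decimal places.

k = 0.3196

Taking logs, ln f = k·d + ln C, so regress ln f on d.
Σd = 18.0000, Σ(d)² = 86.0000, Σln f = 9.6598, Σd·ln f = 45.0671.
Equations: 86.0000·k + 18.0000·ln C = 45.0671;  18.0000·k + 4·ln C = 9.6598.
Slope k = (n·Σd·ln f − Σd·Σln f)/(n·Σ(d)² − (Σd)²) = (4·45.0671 − 18.0000·9.6598)/20.0000 = 0.31958; ln C = (Σln f − k·Σd)/n = 0.97685.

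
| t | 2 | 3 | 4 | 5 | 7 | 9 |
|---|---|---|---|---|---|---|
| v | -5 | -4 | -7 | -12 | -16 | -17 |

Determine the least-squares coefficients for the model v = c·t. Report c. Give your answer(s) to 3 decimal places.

c = -2.038

Forming AᵀA = [[184]] and Aᵀv = [-375]ᵀ gives AᵀA·[c]ᵀ = Aᵀv.
Hence c = -375 / 184 ≈ -2.03804.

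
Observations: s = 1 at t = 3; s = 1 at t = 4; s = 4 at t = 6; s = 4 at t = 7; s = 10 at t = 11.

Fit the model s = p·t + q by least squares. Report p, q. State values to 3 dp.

p = 1.160, q = -3.191

The normal equations are: 231·p + 31·q = 169;  31·p + 5·q = 20.
(Σt·t = 231, Σt = 31, Σ1 = 5, Σt·s = 169, Σs = 20.)
det = 231·5 − 31² = 194.
p = (169·5 − 31·20)/194 = 225/194; q = (231·20 − 31·169)/194 = -619/194.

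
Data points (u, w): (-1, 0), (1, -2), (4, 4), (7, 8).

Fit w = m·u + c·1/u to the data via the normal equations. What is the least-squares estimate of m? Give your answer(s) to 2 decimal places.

Entries of MᵀM: Σu·u = 67, Σu·1/u = 4, Σ1/u·1/u = 1633/784.
Right-hand side: Σu·w = 70, Σ1/u·w = 1/7.
So MᵀM·[m, c]ᵀ = Mᵀw: [[67, 4]; [4, 1633/784]]·[m, c]ᵀ = [70, 1/7]ᵀ.
det = 67·(1633/784) − 4² = 96867/784.
m = (70·(1633/784) − 4·(1/7))/(96867/784) = 37954/32289; c = (67·(1/7) − 4·70)/(96867/784) = -70672/32289.

m = 1.18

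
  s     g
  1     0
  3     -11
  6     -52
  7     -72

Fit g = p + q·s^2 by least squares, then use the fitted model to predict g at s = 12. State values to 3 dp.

ĝ = -214.806

From the data, Σ1 = 4, Σs^2 = 95, Σs^2·s^2 = 3779.
Right-hand side: Σg = -135, Σs^2·g = -5499.
Normal equations: [[4, 95]; [95, 3779]]·[p, q]ᵀ = [-135, -5499]ᵀ.
Determinant 4·3779 − 95² = 6091.
p = ((-135)·3779 − 95·(-5499))/6091 = 12240/6091; q = (4·(-5499) − 95·(-135))/6091 = -9171/6091.
At s = 12: ĝ = (12240/6091)·(1) + (-9171/6091)·(144) = -1308384/6091.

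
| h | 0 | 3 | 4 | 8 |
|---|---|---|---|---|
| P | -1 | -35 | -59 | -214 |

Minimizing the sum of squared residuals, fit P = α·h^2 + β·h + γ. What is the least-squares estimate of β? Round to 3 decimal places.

β = -2.285

Forming XᵀX = [[4433, 603, 89]; [603, 89, 15]; [89, 15, 4]] and XᵀP = [-14955, -2053, -309]ᵀ gives XᵀX·[α, β, γ]ᵀ = XᵀP.
Solving the 3×3 system (Gaussian elimination) gives α = -23835/7832, β = -17899/7832, γ = -1893/1958.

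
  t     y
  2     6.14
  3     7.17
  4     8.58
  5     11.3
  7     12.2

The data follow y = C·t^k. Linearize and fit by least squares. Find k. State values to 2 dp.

Linearized form: ln y = k·ln t + ln C. From the 5 transformed points,
Σln t = 6.7334, Σ(ln t)² = 9.9861, Σln y = 10.8604, Σln t·ln y = 15.1720.
Equations: 9.9861·k + 6.7334·ln C = 15.1720;  6.7334·k + 5·ln C = 10.8604.
Slope k = (n·Σln t·ln y − Σln t·Σln y)/(n·Σ(ln t)² − (Σln t)²) = (5·15.1720 − 6.7334·10.8604)/4.5917 = 0.59510; ln C = (Σln y − k·Σln t)/n = 1.37067.

k = 0.60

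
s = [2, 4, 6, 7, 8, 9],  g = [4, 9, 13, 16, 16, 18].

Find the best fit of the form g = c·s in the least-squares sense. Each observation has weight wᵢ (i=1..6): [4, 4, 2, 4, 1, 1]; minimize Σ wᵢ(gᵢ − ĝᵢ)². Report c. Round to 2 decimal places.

Setting ∂/∂c … = 0 gives: 493·c = 1070.
(Σwᵢ·s·s = 493, Σwᵢ·s·g = 1070.)
Hence c = 1070 / 493 ≈ 2.17039.

c = 2.17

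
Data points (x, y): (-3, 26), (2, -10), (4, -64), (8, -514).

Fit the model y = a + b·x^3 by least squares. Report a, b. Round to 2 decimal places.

Setting ∂/∂a … = 0 gives: 4·a + 557·b = -562;  557·a + 267033·b = -268046.
(Σ1 = 4, Σx^3 = 557, Σx^3·x^3 = 267033, Σy = -562, Σx^3·y = -268046.)
det = 4·267033 − 557² = 757883.
a = ((-562)·267033 − 557·(-268046))/757883 = -110132/108269; b = (4·(-268046) − 557·(-562))/757883 = -108450/108269.

a = -1.02, b = -1.00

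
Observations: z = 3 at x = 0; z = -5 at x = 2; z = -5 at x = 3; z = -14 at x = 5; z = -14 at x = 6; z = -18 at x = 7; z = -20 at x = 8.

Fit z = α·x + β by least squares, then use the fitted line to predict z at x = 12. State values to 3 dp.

ẑ = -32.011

Setting ∂/∂α … = 0 gives: 187·α + 31·β = -465;  31·α + 7·β = -73.
(Σx·x = 187, Σx = 31, Σ1 = 7, Σx·z = -465, Σz = -73.)
Eliminating β: 7·(row 1) − 31·(row 2) gives 348·α = 7·(-465) − 31·(-73) = -992, so α = -248/87.
Then β = ((-73) − 31·(-248/87))/7 = 191/87.
At x = 12: ẑ = (-248/87)·(12) + (191/87)·(1) = -2785/87.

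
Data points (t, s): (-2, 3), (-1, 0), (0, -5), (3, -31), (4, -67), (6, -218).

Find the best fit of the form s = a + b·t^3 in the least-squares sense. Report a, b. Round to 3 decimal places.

Setting ∂/∂a … = 0 gives: 6·a + 298·b = -318;  298·a + 51546·b = -52237.
Δ = 6·51546 − 298² = 220472.
a = ((-318)·51546 − 298·(-52237))/220472 = -412501/110236; b = (6·(-52237) − 298·(-318))/220472 = -109329/110236.

a = -3.742, b = -0.992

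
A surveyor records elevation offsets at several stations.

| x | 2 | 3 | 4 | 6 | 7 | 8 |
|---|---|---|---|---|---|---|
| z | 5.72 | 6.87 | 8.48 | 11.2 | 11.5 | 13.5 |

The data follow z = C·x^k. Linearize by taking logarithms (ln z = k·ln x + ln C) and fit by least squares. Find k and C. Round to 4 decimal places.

With ln zᵢ as the transformed response and ln xᵢ as the regressor:
XᵀX = [[14.9303, 8.9952]; [8.9952, 6]], rhs = [20.7830, 13.2698]ᵀ  (here Σln x = 8.9952, Σ(ln x)² = 14.9303, Σln z = 13.2698, Σln x·ln z = 20.7830).
Δ = 14.9303·6 − (8.9952)² = 8.6686; k = (20.7830·6 − 8.9952·13.2698)/8.6686 = 0.61532, ln C = (14.9303·13.2698 − 8.9952·20.7830)/8.6686 = 1.28914, so C = exp(1.28914) = 3.62967.

k = 0.6153, C = 3.6297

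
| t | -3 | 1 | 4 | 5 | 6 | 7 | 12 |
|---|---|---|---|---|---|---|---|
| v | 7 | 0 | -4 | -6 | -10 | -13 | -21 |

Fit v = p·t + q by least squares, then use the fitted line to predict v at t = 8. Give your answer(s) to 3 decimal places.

v̂ = -13.256

The normal equations are: 280·p + 32·q = -470;  32·p + 7·q = -47.
(Σt·t = 280, Σt = 32, Σ1 = 7, Σt·v = -470, Σv = -47.)
Δ = 280·7 − 32² = 936.
p = ((-470)·7 − 32·(-47))/936 = -893/468; q = (280·(-47) − 32·(-470))/936 = 235/117.
At t = 8: v̂ = (-893/468)·(8) + (235/117)·(1) = -517/39.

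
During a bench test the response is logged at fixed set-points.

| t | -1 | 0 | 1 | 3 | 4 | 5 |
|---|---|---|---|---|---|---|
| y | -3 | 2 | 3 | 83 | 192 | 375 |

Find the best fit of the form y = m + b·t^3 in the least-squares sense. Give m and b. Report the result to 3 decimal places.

m = 0.922, b = 2.993

Sums needed: Σ1 = 6, Σt^3 = 216, Σt^3·t^3 = 20452.
Moment sums: Σy = 652, Σt^3·y = 61410.
So XᵀX·[m, b]ᵀ = Xᵀy: [[6, 216]; [216, 20452]]·[m, b]ᵀ = [652, 61410]ᵀ.
Δ = 6·20452 − 216² = 76056.
m = (652·20452 − 216·61410)/76056 = 8768/9507; b = (6·61410 − 216·652)/76056 = 18969/6338.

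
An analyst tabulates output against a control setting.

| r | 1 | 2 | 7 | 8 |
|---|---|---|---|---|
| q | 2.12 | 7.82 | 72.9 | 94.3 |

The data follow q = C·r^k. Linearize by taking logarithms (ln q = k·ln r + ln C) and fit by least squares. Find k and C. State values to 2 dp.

k = 1.82, C = 2.16

Taking logs, ln q = k·ln r + ln C, so regress ln q on ln r.
Sums: Σln r = 4.7185, Σ(ln r)² = 8.5911, Σln q = 11.6437, Σln r·ln q = 19.2259.
Normal system: [[8.5911, 4.7185]; [4.7185, 4]]·[k, ln C]ᵀ = [19.2259, 11.6437]ᵀ.
Solving (det = 12.1002): k = 1.81510, ln C = 0.76978, so C = exp(0.76978) = 2.15929.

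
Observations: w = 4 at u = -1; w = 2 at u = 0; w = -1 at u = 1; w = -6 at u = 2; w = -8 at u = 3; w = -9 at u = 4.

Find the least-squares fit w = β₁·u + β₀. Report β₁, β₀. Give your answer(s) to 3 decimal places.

β₁ = -2.857, β₀ = 1.286

The normal system XᵀX·[β₁, β₀]ᵀ = Xᵀw is [[31, 9]; [9, 6]]·[β₁, β₀]ᵀ = [-77, -18]ᵀ.
Eliminating β₀: 6·(row 1) − 9·(row 2) gives 105·β₁ = 6·(-77) − 9·(-18) = -300, so β₁ = -20/7.
Then β₀ = ((-18) − 9·(-20/7))/6 = 9/7.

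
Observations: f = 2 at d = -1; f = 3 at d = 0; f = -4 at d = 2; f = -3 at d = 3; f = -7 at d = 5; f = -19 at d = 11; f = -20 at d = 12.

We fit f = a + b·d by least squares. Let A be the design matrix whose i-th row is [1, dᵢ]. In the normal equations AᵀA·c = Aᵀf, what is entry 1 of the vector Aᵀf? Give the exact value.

Entry 1 ↔ basis 1, so (Aᵀf)_{1} = Σᵢ fᵢ = (1)·(2) + (1)·(3) + (1)·(-4) + (1)·(-3) + (1)·(-7) + (1)·(-19) + (1)·(-20) = -48.

-48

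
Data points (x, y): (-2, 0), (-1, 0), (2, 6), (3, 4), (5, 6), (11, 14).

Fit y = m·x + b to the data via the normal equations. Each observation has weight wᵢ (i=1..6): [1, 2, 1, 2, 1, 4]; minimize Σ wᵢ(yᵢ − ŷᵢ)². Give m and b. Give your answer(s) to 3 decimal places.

Forming AᵀWA = [[537, 53]; [53, 11]] and AᵀWy = [682, 76]ᵀ gives AᵀWA·[m, b]ᵀ = AᵀWy.
Δ = 537·11 − 53² = 3098.
m = (682·11 − 53·76)/3098 = 1737/1549; b = (537·76 − 53·682)/3098 = 2333/1549.

m = 1.121, b = 1.506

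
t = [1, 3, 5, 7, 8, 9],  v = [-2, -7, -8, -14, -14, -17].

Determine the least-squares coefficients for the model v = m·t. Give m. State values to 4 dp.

m = -1.8603

Compute the Gram sums: Σt·t = 229.
And Σt·v = -426.
m = (-426)/229 = -1.86026.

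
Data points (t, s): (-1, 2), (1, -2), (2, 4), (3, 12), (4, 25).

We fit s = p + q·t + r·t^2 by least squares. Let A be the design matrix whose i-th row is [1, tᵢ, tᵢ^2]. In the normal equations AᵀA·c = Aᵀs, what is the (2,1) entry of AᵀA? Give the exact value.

9

Row 2 ↔ basis t, column 1 ↔ basis 1, so (AᵀA)_{2,1} = Σᵢ t = (-1)·(1) + (1)·(1) + (2)·(1) + (3)·(1) + (4)·(1) = 9.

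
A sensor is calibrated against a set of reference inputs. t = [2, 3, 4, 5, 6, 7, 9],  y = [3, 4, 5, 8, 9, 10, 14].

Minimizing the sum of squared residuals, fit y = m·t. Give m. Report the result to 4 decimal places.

m = 1.4909

AᵀA·[m]ᵀ = Aᵀy reads: 220·m = 328.
Hence m = 328 / 220 ≈ 1.49091.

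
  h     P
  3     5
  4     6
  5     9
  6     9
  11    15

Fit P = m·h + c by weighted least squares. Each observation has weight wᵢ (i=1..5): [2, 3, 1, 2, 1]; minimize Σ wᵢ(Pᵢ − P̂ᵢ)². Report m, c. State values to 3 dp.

The normal equations are: 284·m + 46·c = 420;  46·m + 9·c = 70.
(Σwᵢ·h·h = 284, Σwᵢ·h = 46, Σwᵢ·1 = 9, Σwᵢ·h·P = 420, Σwᵢ·P = 70.)
Determinant 284·9 − 46² = 440.
m = (420·9 − 46·70)/440 = 14/11; c = (284·70 − 46·420)/440 = 14/11.

m = 1.273, c = 1.273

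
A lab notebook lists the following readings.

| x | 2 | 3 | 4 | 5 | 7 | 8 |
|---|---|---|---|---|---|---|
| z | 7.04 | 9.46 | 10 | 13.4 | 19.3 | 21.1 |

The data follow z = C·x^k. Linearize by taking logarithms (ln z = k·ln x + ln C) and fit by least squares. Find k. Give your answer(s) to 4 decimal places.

Let Y = ln z. Fitting Y = k·ln x + ln C by least squares:
Over the data: Σln x = 8.8128, Σ(ln x)² = 14.3101, Σln z = 15.1059, Σln x·ln z = 23.2913.
Normal system: [[14.3101, 8.8128]; [8.8128, 6]]·[k, ln C]ᵀ = [23.2913, 15.1059]ᵀ.
Solving (det = 8.1947): k = 0.80804, ln C = 1.33079.

k = 0.8080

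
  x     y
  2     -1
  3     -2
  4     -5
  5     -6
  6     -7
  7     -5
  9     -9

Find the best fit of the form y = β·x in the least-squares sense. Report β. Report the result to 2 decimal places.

Normal-equation sums: Σx·x = 220.
And Σx·y = -216.
AᵀA·[β]ᵀ = Aᵀy becomes [[220]]·[β]ᵀ = [-216]ᵀ.
Hence β = -216 / 220 ≈ -0.981818.

β = -0.98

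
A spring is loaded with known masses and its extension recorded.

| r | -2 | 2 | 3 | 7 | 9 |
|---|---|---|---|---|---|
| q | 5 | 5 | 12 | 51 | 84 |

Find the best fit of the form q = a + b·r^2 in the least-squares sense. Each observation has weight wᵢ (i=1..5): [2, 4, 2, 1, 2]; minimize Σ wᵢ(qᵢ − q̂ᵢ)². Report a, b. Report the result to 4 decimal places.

a = 1.3518, b = 1.0203

Entries of XᵀWX: Σwᵢ·1 = 11, Σwᵢ·r^2 = 253, Σwᵢ·r^2·r^2 = 15781.
Right-hand side: Σwᵢ·q = 273, Σwᵢ·r^2·q = 16443.
Eliminating b: 15781·(row 1) − 253·(row 2) gives 109582·a = 15781·273 − 253·16443 = 148134, so a = 74067/54791.
Then b = (16443 − 253·(74067/54791))/15781 = 5082/4981.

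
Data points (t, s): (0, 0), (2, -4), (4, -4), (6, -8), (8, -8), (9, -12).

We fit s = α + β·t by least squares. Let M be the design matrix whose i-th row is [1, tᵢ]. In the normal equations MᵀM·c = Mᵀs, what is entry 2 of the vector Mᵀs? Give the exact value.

-244

Entry 2 ↔ basis t, so (Mᵀs)_{2} = Σᵢ (t)·sᵢ = (0)·(0) + (2)·(-4) + (4)·(-4) + (6)·(-8) + (8)·(-8) + (9)·(-12) = -244.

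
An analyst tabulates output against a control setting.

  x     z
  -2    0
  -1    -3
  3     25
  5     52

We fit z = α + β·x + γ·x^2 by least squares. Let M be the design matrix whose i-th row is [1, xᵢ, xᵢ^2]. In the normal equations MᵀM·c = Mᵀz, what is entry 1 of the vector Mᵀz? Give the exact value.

74

Entry 1 ↔ basis 1, so (Mᵀz)_{1} = Σᵢ zᵢ = (1)·(0) + (1)·(-3) + (1)·(25) + (1)·(52) = 74.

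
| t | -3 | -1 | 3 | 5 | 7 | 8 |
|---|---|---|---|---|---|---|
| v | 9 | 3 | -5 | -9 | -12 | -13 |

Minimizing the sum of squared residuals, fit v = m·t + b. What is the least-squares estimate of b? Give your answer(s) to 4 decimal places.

The normal equations are: 157·m + 19·b = -278;  19·m + 6·b = -27.
Determinant 157·6 − 19² = 581.
m = ((-278)·6 − 19·(-27))/581 = -165/83; b = (157·(-27) − 19·(-278))/581 = 149/83.

b = 1.7952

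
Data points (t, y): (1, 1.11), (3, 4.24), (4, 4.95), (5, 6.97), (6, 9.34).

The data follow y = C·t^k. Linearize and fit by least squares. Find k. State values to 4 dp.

Let Y = ln y. Fitting Y = k·ln t + ln C by least squares:
Σln t = 5.8861, Σ(ln t)² = 8.9295, Σln y = 7.3242, Σln t·ln y = 10.9325.
Equations: 8.9295·k + 5.8861·ln C = 10.9325;  5.8861·k + 5·ln C = 7.3242.
Δ = 8.9295·5 − (5.8861)² = 10.0010; k = (10.9325·5 − 5.8861·7.3242)/10.0010 = 1.15500, ln C = (8.9295·7.3242 − 5.8861·10.9325)/10.0010 = 0.10515.

k = 1.1550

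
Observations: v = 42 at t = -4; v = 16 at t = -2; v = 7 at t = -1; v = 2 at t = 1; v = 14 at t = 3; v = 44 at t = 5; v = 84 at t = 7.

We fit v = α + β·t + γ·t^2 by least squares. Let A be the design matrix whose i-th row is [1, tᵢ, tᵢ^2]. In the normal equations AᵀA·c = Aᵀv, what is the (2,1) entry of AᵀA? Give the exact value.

Row 2 ↔ basis t, column 1 ↔ basis 1, so (AᵀA)_{2,1} = Σᵢ t = (-4)·(1) + (-2)·(1) + (-1)·(1) + (1)·(1) + (3)·(1) + (5)·(1) + (7)·(1) = 9.

9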